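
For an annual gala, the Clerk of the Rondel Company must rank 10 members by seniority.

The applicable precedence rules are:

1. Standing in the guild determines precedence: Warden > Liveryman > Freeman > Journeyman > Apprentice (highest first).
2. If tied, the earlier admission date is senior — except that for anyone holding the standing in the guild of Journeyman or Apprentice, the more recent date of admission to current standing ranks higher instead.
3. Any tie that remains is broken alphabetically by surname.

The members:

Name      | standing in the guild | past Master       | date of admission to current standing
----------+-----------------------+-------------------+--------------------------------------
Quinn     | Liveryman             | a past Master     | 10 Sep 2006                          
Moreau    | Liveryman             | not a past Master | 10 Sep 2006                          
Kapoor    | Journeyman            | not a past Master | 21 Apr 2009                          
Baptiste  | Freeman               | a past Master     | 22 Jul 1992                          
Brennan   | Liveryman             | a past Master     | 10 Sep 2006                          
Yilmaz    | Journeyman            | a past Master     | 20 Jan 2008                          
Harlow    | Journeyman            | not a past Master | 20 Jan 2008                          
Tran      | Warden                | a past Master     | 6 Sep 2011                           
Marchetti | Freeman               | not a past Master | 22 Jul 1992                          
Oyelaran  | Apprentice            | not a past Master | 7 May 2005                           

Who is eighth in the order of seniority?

Harlow

By standing in the guild: Tran (Warden); then Brennan, Moreau and Quinn (Liveryman); then Baptiste and Marchetti (Freeman); then Kapoor, Harlow and Yilmaz (Journeyman); then Oyelaran (Apprentice).
Brennan, Moreau and Quinn all have date of admission to current standing 10 Sep 2006, so the next rule applies.
Among Brennan, Moreau and Quinn, alphabetically by surname: Brennan before Moreau before Quinn.
Baptiste and Marchetti both have date of admission to current standing 22 Jul 1992, so the next rule applies.
Among Baptiste and Marchetti, alphabetically by surname: Baptiste before Marchetti.
Among Kapoor, Harlow and Yilmaz, by date of admission to current standing (later first) (reversed rule for this group): Kapoor (21 Apr 2009) before Harlow and Yilmaz (20 Jan 2008).
Among Harlow and Yilmaz, alphabetically by surname: Harlow before Yilmaz.
Order: Tran, Brennan, Moreau, Quinn, Baptiste, Marchetti, Kapoor, Harlow, Yilmaz, Oyelaran.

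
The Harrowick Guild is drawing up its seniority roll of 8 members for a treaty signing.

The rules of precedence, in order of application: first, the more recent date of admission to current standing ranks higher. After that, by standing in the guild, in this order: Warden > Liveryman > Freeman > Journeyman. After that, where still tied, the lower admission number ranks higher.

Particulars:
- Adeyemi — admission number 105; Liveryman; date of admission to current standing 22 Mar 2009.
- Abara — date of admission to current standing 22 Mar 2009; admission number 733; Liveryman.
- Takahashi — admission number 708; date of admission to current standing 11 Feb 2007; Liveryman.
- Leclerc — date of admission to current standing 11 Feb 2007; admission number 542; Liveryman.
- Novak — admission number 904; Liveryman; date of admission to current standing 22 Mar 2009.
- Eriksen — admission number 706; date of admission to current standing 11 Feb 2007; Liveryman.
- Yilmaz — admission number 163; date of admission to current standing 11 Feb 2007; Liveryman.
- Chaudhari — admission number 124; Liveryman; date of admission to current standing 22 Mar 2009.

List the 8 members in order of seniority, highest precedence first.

Adeyemi, Chaudhari, Abara, Novak, Yilmaz, Leclerc, Eriksen, Takahashi

By date of admission to current standing (later first): Adeyemi, Chaudhari, Abara and Novak (each 22 Mar 2009); then Yilmaz, Leclerc, Eriksen and Takahashi (each 11 Feb 2007).
Adeyemi, Chaudhari, Abara and Novak are each Liveryman, so the next rule applies.
Among Adeyemi, Chaudhari, Abara and Novak, by admission number (lower first): Adeyemi (105) before Chaudhari (124) before Abara (733) before Novak (904).
Yilmaz, Leclerc, Eriksen and Takahashi are each Liveryman, so the next rule applies.
Among Yilmaz, Leclerc, Eriksen and Takahashi, by admission number (lower first): Yilmaz (163) before Leclerc (542) before Eriksen (706) before Takahashi (708).
Full order: Adeyemi, Chaudhari, Abara, Novak, Yilmaz, Leclerc, Eriksen, Takahashi.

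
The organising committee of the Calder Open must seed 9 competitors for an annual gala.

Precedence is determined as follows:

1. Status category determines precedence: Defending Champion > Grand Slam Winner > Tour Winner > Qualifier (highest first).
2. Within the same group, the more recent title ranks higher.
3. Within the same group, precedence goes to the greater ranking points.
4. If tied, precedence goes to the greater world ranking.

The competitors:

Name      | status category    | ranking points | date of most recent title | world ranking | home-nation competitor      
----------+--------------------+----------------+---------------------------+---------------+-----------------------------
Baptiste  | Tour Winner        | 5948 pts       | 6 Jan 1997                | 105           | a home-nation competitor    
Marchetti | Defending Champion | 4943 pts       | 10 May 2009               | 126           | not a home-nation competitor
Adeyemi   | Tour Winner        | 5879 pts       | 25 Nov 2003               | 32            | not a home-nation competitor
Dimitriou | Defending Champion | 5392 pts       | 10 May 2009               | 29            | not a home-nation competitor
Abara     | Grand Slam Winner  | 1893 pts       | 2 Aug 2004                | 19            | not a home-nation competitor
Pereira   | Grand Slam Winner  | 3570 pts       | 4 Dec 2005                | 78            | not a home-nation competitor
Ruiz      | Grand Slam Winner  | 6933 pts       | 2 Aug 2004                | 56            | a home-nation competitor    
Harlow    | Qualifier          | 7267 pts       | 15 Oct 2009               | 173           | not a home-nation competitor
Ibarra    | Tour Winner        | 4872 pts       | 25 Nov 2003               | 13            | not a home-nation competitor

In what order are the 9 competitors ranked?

Dimitriou, Marchetti, Pereira, Ruiz, Abara, Adeyemi, Ibarra, Baptiste, Harlow

By status category: Dimitriou and Marchetti (Defending Champion); then Pereira, Ruiz and Abara (Grand Slam Winner); then Adeyemi, Ibarra and Baptiste (Tour Winner); then Harlow (Qualifier).
Dimitriou and Marchetti both have date of most recent title 10 May 2009, so the next rule applies.
Among Dimitriou and Marchetti, by ranking points (higher first): Dimitriou (5392 pts) before Marchetti (4943 pts).
Among Pereira, Ruiz and Abara, by date of most recent title (later first): Pereira (4 Dec 2005) before Ruiz and Abara (2 Aug 2004).
Among Ruiz and Abara, by ranking points (higher first): Ruiz (6933 pts) before Abara (1893 pts).
Among Adeyemi, Ibarra and Baptiste, by date of most recent title (later first): Adeyemi and Ibarra (25 Nov 2003) before Baptiste (6 Jan 1997).
Among Adeyemi and Ibarra, by ranking points (higher first): Adeyemi (5879 pts) before Ibarra (4872 pts).
Full order: Dimitriou, Marchetti, Pereira, Ruiz, Abara, Adeyemi, Ibarra, Baptiste, Harlow.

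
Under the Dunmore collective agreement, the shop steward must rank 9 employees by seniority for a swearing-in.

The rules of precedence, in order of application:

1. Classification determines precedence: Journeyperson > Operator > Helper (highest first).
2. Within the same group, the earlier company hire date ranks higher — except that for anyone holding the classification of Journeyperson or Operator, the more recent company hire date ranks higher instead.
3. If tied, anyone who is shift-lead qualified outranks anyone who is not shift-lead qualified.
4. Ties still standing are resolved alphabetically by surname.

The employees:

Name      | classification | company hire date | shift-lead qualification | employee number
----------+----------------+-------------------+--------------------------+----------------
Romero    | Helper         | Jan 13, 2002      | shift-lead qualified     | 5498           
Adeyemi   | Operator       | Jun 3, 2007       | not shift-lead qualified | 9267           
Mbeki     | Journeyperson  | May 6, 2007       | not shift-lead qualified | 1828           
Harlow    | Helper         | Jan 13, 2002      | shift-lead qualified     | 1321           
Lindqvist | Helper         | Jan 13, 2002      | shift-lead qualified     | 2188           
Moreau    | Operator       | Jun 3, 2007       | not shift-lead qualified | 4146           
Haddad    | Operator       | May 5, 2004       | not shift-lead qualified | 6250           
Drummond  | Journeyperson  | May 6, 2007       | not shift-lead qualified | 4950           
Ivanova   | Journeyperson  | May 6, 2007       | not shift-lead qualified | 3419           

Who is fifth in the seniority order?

By classification: Drummond, Ivanova and Mbeki (Journeyperson); then Adeyemi, Moreau and Haddad (Operator); then Harlow, Lindqvist and Romero (Helper).
Drummond, Ivanova and Mbeki all have company hire date May 6, 2007, so the next rule applies.
Drummond, Ivanova and Mbeki are each not shift-lead qualified, so the next rule applies.
Among Drummond, Ivanova and Mbeki, alphabetically by surname: Drummond before Ivanova before Mbeki.
Among Adeyemi, Moreau and Haddad, by company hire date (later first) (reversed rule for this group): Adeyemi and Moreau (Jun 3, 2007) before Haddad (May 5, 2004).
Adeyemi and Moreau are each not shift-lead qualified, so the next rule applies.
Among Adeyemi and Moreau, alphabetically by surname: Adeyemi before Moreau.
Harlow, Lindqvist and Romero all have company hire date Jan 13, 2002, so the next rule applies.
Harlow, Lindqvist and Romero are each shift-lead qualified, so the next rule applies.
Among Harlow, Lindqvist and Romero, alphabetically by surname: Harlow before Lindqvist before Romero.
Order: Drummond, Ivanova, Mbeki, Adeyemi, Moreau, Haddad, Harlow, Lindqvist, Romero.

Moreau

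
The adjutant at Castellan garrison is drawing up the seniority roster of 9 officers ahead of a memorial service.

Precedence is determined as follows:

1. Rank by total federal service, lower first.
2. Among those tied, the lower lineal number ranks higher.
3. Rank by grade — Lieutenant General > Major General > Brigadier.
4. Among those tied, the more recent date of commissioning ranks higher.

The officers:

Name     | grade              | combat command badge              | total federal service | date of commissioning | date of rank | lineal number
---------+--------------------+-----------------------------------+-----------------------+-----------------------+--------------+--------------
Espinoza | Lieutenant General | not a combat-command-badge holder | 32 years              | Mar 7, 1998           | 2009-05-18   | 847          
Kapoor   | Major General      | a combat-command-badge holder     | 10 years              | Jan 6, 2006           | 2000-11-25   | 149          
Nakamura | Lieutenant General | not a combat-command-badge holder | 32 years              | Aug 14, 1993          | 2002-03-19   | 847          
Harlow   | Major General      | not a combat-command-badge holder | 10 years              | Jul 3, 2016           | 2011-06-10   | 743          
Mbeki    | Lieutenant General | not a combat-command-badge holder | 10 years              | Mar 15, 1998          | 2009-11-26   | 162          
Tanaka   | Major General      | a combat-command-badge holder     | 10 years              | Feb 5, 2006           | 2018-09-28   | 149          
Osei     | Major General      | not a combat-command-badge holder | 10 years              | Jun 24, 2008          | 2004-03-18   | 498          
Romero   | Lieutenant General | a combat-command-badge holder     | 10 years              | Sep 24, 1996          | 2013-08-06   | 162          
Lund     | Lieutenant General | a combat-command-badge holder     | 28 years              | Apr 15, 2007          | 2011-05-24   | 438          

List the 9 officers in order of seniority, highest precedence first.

Tanaka, Kapoor, Mbeki, Romero, Osei, Harlow, Lund, Espinoza, Nakamura

By total federal service (lower first): Tanaka, Kapoor, Mbeki, Romero, Osei and Harlow (each 10 years); then Lund (28 years); then Espinoza and Nakamura (both 32 years).
Among Tanaka, Kapoor, Mbeki, Romero, Osei and Harlow, by lineal number (lower first): Tanaka and Kapoor (149) before Mbeki and Romero (162) before Osei (498) before Harlow (743).
Tanaka and Kapoor are each Major General, so the next rule applies.
Among Tanaka and Kapoor, by date of commissioning (later first): Tanaka (Feb 5, 2006) before Kapoor (Jan 6, 2006).
Mbeki and Romero are each Lieutenant General, so the next rule applies.
Among Mbeki and Romero, by date of commissioning (later first): Mbeki (Mar 15, 1998) before Romero (Sep 24, 1996).
Espinoza and Nakamura both have lineal number 847, so the next rule applies.
Espinoza and Nakamura are each Lieutenant General, so the next rule applies.
Among Espinoza and Nakamura, by date of commissioning (later first): Espinoza (Mar 7, 1998) before Nakamura (Aug 14, 1993).
Full order: Tanaka, Kapoor, Mbeki, Romero, Osei, Harlow, Lund, Espinoza, Nakamura.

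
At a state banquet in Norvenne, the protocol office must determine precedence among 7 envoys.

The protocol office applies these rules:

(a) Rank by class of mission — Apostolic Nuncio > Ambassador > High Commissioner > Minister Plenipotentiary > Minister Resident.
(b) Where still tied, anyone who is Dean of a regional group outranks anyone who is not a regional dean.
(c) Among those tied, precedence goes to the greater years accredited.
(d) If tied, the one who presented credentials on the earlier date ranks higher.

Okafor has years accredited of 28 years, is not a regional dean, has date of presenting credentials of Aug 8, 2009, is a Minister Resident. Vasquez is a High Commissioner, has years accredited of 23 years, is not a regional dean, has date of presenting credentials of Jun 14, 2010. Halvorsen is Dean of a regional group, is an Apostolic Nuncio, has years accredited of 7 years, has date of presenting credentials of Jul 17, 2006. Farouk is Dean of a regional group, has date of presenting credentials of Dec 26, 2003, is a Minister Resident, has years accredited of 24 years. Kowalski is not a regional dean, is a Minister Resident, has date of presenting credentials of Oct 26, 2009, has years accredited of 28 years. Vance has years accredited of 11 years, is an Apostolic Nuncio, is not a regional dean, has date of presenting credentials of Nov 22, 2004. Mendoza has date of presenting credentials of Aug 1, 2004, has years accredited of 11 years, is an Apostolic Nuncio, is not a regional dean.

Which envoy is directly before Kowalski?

Okafor

By class of mission: Halvorsen, Mendoza and Vance (Apostolic Nuncio); then Vasquez (High Commissioner); then Farouk, Okafor and Kowalski (Minister Resident).
Among Halvorsen, Mendoza and Vance, Dean of a regional group before not a regional dean: Halvorsen (Dean of a regional group) before Mendoza and Vance (not a regional dean).
Mendoza and Vance both have years accredited 11 years, so the next rule applies.
Among Mendoza and Vance, by date of presenting credentials (earlier first): Mendoza (Aug 1, 2004) before Vance (Nov 22, 2004).
Among Farouk, Okafor and Kowalski, Dean of a regional group before not a regional dean: Farouk (Dean of a regional group) before Okafor and Kowalski (not a regional dean).
Okafor and Kowalski both have years accredited 28 years, so the next rule applies.
Among Okafor and Kowalski, by date of presenting credentials (earlier first): Okafor (Aug 8, 2009) before Kowalski (Oct 26, 2009).
Order: Halvorsen, Mendoza, Vance, Vasquez, Farouk, Okafor, Kowalski.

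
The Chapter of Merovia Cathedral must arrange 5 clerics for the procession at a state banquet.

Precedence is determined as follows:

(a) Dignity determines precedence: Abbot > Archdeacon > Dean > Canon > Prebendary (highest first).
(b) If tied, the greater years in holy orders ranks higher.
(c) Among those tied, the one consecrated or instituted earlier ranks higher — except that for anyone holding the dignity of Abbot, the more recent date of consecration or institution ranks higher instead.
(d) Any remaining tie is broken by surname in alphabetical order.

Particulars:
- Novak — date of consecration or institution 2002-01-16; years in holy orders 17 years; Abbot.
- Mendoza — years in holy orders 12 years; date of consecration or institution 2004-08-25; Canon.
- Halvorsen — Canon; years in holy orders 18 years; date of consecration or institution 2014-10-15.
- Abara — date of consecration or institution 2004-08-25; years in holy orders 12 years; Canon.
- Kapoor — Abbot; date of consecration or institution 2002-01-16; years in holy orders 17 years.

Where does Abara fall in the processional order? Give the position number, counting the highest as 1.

4

By dignity: Kapoor and Novak (Abbot); then Halvorsen, Abara and Mendoza (Canon).
Kapoor and Novak both have years in holy orders 17 years, so the next rule applies.
Kapoor and Novak both have date of consecration or institution 2002-01-16, so the next rule applies.
Among Kapoor and Novak, alphabetically by surname: Kapoor before Novak.
Among Halvorsen, Abara and Mendoza, by years in holy orders (higher first): Halvorsen (18 years) before Abara and Mendoza (12 years).
Abara and Mendoza both have date of consecration or institution 2004-08-25, so the next rule applies.
Among Abara and Mendoza, alphabetically by surname: Abara before Mendoza.
Order: Kapoor, Novak, Halvorsen, Abara, Mendoza. So position 4.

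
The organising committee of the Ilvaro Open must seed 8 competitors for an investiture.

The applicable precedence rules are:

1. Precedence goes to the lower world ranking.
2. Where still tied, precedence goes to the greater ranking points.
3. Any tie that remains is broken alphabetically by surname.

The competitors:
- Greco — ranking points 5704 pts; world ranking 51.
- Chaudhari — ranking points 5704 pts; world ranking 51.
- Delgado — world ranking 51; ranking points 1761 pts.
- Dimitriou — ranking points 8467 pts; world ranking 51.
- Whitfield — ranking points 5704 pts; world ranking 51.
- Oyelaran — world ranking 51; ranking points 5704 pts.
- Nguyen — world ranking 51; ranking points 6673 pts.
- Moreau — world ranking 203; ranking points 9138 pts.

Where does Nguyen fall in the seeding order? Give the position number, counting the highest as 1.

By world ranking (lower first): Dimitriou, Nguyen, Chaudhari, Greco, Oyelaran, Whitfield and Delgado (each 51); then Moreau (203).
Among Dimitriou, Nguyen, Chaudhari, Greco, Oyelaran, Whitfield and Delgado, by ranking points (higher first): Dimitriou (8467 pts) before Nguyen (6673 pts) before Chaudhari, Greco, Oyelaran and Whitfield (5704 pts) before Delgado (1761 pts).
Among Chaudhari, Greco, Oyelaran and Whitfield, alphabetically by surname: Chaudhari before Greco before Oyelaran before Whitfield.
Order: Dimitriou, Nguyen, Chaudhari, Greco, Oyelaran, Whitfield, Delgado, Moreau. So position 2.

2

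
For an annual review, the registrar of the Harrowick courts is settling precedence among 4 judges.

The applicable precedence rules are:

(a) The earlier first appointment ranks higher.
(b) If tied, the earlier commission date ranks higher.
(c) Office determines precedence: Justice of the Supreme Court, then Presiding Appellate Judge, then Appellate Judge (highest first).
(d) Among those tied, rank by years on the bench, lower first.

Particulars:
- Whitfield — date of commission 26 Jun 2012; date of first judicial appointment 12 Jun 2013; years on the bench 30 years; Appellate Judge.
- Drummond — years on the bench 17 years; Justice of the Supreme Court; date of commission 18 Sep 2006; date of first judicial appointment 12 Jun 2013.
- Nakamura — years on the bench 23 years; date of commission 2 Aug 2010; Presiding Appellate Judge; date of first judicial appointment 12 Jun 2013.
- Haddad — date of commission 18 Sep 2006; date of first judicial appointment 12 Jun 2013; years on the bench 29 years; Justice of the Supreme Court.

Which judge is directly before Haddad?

By date of first judicial appointment (earlier first): Drummond, Haddad, Nakamura and Whitfield (each 12 Jun 2013).
Among Drummond, Haddad, Nakamura and Whitfield, by date of commission (earlier first): Drummond and Haddad (18 Sep 2006) before Nakamura (2 Aug 2010) before Whitfield (26 Jun 2012).
Drummond and Haddad are each Justice of the Supreme Court, so the next rule applies.
Among Drummond and Haddad, by years on the bench (lower first): Drummond (17 years) before Haddad (29 years).
Order: Drummond, Haddad, Nakamura, Whitfield.

Drummond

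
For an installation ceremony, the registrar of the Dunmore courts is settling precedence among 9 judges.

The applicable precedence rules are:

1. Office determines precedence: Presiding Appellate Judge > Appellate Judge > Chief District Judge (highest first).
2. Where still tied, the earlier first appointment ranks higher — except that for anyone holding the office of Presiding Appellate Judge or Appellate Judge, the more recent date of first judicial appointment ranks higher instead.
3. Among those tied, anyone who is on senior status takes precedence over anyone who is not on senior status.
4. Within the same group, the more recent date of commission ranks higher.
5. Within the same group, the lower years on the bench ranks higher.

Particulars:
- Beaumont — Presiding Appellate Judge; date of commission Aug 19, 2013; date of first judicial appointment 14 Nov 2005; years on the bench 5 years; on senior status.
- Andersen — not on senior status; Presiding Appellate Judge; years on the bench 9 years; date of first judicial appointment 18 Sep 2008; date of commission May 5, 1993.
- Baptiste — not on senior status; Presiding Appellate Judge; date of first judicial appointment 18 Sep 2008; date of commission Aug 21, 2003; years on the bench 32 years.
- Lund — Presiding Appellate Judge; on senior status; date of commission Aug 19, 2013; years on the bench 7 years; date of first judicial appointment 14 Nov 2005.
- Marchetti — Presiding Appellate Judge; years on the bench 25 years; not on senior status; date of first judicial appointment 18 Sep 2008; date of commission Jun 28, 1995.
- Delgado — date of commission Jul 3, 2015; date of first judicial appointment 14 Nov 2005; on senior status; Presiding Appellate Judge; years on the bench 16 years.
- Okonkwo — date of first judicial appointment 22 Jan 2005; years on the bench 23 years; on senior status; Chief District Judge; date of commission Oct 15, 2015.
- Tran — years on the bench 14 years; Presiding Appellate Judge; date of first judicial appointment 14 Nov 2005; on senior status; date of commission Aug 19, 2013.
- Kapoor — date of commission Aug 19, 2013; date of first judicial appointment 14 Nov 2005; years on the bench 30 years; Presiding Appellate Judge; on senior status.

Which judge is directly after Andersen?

Delgado

By office: Baptiste, Marchetti, Andersen, Delgado, Beaumont, Lund, Tran and Kapoor (Presiding Appellate Judge); then Okonkwo (Chief District Judge).
Among Baptiste, Marchetti, Andersen, Delgado, Beaumont, Lund, Tran and Kapoor, by date of first judicial appointment (later first) (reversed rule for this group): Baptiste, Marchetti and Andersen (18 Sep 2008) before Delgado, Beaumont, Lund, Tran and Kapoor (14 Nov 2005).
Baptiste, Marchetti and Andersen are each not on senior status, so the next rule applies.
Among Baptiste, Marchetti and Andersen, by date of commission (later first): Baptiste (Aug 21, 2003) before Marchetti (Jun 28, 1995) before Andersen (May 5, 1993).
Delgado, Beaumont, Lund, Tran and Kapoor are each on senior status, so the next rule applies.
Among Delgado, Beaumont, Lund, Tran and Kapoor, by date of commission (later first): Delgado (Jul 3, 2015) before Beaumont, Lund, Tran and Kapoor (Aug 19, 2013).
Among Beaumont, Lund, Tran and Kapoor, by years on the bench (lower first): Beaumont (5 years) before Lund (7 years) before Tran (14 years) before Kapoor (30 years).
Order: Baptiste, Marchetti, Andersen, Delgado, Beaumont, Lund, Tran, Kapoor, Okonkwo.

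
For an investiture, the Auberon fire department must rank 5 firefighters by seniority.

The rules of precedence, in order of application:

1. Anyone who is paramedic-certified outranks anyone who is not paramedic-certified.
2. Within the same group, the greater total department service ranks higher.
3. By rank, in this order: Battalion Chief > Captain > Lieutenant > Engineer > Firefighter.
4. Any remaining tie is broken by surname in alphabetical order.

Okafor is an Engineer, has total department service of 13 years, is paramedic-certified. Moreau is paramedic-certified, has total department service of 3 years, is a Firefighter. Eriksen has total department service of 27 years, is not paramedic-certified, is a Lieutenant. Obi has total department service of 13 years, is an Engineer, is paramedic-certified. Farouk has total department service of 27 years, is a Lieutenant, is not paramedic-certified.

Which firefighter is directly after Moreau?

By the first rule: Obi, Okafor and Moreau (each paramedic-certified); then Eriksen and Farouk (both not paramedic-certified).
Among Obi, Okafor and Moreau, by total department service (higher first): Obi and Okafor (13 years) before Moreau (3 years).
Obi and Okafor are each Engineer, so the next rule applies.
Among Obi and Okafor, alphabetically by surname: Obi before Okafor.
Eriksen and Farouk both have total department service 27 years, so the next rule applies.
Eriksen and Farouk are each Lieutenant, so the next rule applies.
Among Eriksen and Farouk, alphabetically by surname: Eriksen before Farouk.
Order: Obi, Okafor, Moreau, Eriksen, Farouk.

Eriksen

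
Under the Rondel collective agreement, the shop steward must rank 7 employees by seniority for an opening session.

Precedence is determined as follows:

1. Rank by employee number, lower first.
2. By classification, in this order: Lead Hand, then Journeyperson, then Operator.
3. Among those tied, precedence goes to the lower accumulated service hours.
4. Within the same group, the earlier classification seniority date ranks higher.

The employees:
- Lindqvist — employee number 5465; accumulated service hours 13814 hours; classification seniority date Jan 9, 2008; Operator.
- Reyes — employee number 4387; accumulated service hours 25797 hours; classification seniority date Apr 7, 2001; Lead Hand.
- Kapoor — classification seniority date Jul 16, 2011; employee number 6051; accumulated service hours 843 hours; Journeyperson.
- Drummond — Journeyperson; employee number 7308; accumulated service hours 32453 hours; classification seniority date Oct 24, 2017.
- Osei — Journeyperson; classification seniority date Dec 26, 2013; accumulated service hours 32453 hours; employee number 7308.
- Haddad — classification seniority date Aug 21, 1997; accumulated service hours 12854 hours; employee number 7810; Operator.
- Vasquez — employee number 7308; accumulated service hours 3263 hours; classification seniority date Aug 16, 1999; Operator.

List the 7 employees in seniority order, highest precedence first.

Reyes, Lindqvist, Kapoor, Osei, Drummond, Vasquez, Haddad

By employee number (lower first): Reyes (4387); then Lindqvist (5465); then Kapoor (6051); then Osei, Drummond and Vasquez (each 7308); then Haddad (7810).
Among Osei, Drummond and Vasquez, by classification: Osei and Drummond (Journeyperson) before Vasquez (Operator).
Osei and Drummond both have accumulated service hours 32453 hours, so the next rule applies.
Among Osei and Drummond, by classification seniority date (earlier first): Osei (Dec 26, 2013) before Drummond (Oct 24, 2017).
Full order: Reyes, Lindqvist, Kapoor, Osei, Drummond, Vasquez, Haddad.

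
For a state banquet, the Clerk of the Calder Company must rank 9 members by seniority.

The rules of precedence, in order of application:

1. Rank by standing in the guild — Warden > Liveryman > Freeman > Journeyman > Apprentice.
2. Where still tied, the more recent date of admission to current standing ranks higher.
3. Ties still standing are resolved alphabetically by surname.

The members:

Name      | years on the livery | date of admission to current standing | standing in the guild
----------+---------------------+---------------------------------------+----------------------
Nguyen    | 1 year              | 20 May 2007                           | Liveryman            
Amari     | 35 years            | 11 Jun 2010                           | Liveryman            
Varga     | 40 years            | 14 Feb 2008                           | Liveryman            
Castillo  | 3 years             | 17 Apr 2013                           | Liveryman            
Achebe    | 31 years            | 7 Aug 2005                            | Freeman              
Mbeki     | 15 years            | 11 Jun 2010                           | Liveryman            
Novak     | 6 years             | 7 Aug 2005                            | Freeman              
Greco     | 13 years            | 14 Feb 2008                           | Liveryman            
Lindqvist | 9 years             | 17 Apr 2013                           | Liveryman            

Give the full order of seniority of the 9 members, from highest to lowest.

Castillo, Lindqvist, Amari, Mbeki, Greco, Varga, Nguyen, Achebe, Novak

By standing in the guild: Castillo, Lindqvist, Amari, Mbeki, Greco, Varga and Nguyen (Liveryman); then Achebe and Novak (Freeman).
Among Castillo, Lindqvist, Amari, Mbeki, Greco, Varga and Nguyen, by date of admission to current standing (later first): Castillo and Lindqvist (17 Apr 2013) before Amari and Mbeki (11 Jun 2010) before Greco and Varga (14 Feb 2008) before Nguyen (20 May 2007).
Among Castillo and Lindqvist, alphabetically by surname: Castillo before Lindqvist.
Among Amari and Mbeki, alphabetically by surname: Amari before Mbeki.
Among Greco and Varga, alphabetically by surname: Greco before Varga.
Achebe and Novak both have date of admission to current standing 7 Aug 2005, so the next rule applies.
Among Achebe and Novak, alphabetically by surname: Achebe before Novak.
Full order: Castillo, Lindqvist, Amari, Mbeki, Greco, Varga, Nguyen, Achebe, Novak.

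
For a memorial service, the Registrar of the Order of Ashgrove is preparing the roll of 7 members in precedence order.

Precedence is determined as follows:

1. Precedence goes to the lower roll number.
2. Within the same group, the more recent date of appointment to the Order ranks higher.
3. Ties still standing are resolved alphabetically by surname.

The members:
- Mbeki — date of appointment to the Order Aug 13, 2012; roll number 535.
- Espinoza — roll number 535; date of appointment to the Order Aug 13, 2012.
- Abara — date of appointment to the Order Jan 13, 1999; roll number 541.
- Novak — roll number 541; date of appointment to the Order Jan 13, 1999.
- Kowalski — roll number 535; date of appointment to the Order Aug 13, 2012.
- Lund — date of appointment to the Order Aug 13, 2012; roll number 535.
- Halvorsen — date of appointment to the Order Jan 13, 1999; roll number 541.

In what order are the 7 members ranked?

Espinoza, Kowalski, Lund, Mbeki, Abara, Halvorsen, Novak

By roll number (lower first): Espinoza, Kowalski, Lund and Mbeki (each 535); then Abara, Halvorsen and Novak (each 541).
Espinoza, Kowalski, Lund and Mbeki all have date of appointment to the Order Aug 13, 2012, so the next rule applies.
Among Espinoza, Kowalski, Lund and Mbeki, alphabetically by surname: Espinoza before Kowalski before Lund before Mbeki.
Abara, Halvorsen and Novak all have date of appointment to the Order Jan 13, 1999, so the next rule applies.
Among Abara, Halvorsen and Novak, alphabetically by surname: Abara before Halvorsen before Novak.
Full order: Espinoza, Kowalski, Lund, Mbeki, Abara, Halvorsen, Novak.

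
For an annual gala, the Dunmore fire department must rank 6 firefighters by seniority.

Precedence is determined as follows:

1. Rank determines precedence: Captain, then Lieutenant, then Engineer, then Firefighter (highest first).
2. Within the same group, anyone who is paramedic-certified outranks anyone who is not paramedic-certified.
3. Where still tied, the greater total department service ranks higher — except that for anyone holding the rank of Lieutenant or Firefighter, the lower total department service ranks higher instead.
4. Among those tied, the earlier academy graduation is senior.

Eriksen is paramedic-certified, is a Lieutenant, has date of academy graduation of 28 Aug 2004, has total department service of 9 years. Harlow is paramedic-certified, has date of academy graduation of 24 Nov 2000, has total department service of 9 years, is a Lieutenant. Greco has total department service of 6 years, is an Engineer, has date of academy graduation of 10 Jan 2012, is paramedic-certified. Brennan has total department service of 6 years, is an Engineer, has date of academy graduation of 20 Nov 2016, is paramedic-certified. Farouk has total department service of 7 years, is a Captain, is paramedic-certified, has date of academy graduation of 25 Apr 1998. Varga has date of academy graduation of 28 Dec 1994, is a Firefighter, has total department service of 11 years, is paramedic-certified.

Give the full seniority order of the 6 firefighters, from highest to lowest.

Farouk, Harlow, Eriksen, Greco, Brennan, Varga

By rank: Farouk (Captain); then Harlow and Eriksen (Lieutenant); then Greco and Brennan (Engineer); then Varga (Firefighter).
Harlow and Eriksen are each paramedic-certified, so the next rule applies.
Harlow and Eriksen both have total department service 9 years, so the next rule applies.
Among Harlow and Eriksen, by date of academy graduation (earlier first): Harlow (24 Nov 2000) before Eriksen (28 Aug 2004).
Greco and Brennan are each paramedic-certified, so the next rule applies.
Greco and Brennan both have total department service 6 years, so the next rule applies.
Among Greco and Brennan, by date of academy graduation (earlier first): Greco (10 Jan 2012) before Brennan (20 Nov 2016).
Full order: Farouk, Harlow, Eriksen, Greco, Brennan, Varga.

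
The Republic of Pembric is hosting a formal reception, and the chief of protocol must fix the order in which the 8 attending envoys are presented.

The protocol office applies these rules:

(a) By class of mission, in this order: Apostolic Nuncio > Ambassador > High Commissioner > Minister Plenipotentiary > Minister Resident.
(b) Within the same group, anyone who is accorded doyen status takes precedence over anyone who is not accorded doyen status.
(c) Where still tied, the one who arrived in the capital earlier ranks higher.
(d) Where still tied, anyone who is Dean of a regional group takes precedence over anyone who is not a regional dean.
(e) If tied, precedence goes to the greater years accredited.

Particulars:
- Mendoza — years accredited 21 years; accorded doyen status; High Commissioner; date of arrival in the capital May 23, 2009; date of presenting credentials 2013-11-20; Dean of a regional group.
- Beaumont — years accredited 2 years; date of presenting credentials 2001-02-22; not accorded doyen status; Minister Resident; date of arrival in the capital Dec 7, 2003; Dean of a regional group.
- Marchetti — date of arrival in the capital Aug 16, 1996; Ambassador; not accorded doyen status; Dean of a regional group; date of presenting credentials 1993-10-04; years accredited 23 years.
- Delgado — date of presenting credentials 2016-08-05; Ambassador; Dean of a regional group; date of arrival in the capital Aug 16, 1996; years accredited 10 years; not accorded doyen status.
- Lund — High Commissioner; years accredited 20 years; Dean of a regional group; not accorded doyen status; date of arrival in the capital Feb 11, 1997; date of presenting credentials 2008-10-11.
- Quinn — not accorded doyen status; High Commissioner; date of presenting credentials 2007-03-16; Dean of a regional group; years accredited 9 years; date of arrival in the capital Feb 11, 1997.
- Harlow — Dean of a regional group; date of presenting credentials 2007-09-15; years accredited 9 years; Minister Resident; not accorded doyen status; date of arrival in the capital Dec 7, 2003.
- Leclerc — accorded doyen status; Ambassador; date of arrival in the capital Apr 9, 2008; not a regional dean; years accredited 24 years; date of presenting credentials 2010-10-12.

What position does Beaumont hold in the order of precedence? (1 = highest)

By class of mission: Leclerc, Marchetti and Delgado (Ambassador); then Mendoza, Lund and Quinn (High Commissioner); then Harlow and Beaumont (Minister Resident).
Among Leclerc, Marchetti and Delgado, accorded doyen status before not accorded doyen status: Leclerc (accorded doyen status) before Marchetti and Delgado (not accorded doyen status).
Marchetti and Delgado both have date of arrival in the capital Aug 16, 1996, so the next rule applies.
Marchetti and Delgado are each Dean of a regional group, so the next rule applies.
Among Marchetti and Delgado, by years accredited (higher first): Marchetti (23 years) before Delgado (10 years).
Among Mendoza, Lund and Quinn, accorded doyen status before not accorded doyen status: Mendoza (accorded doyen status) before Lund and Quinn (not accorded doyen status).
Lund and Quinn both have date of arrival in the capital Feb 11, 1997, so the next rule applies.
Lund and Quinn are each Dean of a regional group, so the next rule applies.
Among Lund and Quinn, by years accredited (higher first): Lund (20 years) before Quinn (9 years).
Harlow and Beaumont are each not accorded doyen status, so the next rule applies.
Harlow and Beaumont both have date of arrival in the capital Dec 7, 2003, so the next rule applies.
Harlow and Beaumont are each Dean of a regional group, so the next rule applies.
Among Harlow and Beaumont, by years accredited (higher first): Harlow (9 years) before Beaumont (2 years).
Order: Leclerc, Marchetti, Delgado, Mendoza, Lund, Quinn, Harlow, Beaumont. So position 8.

8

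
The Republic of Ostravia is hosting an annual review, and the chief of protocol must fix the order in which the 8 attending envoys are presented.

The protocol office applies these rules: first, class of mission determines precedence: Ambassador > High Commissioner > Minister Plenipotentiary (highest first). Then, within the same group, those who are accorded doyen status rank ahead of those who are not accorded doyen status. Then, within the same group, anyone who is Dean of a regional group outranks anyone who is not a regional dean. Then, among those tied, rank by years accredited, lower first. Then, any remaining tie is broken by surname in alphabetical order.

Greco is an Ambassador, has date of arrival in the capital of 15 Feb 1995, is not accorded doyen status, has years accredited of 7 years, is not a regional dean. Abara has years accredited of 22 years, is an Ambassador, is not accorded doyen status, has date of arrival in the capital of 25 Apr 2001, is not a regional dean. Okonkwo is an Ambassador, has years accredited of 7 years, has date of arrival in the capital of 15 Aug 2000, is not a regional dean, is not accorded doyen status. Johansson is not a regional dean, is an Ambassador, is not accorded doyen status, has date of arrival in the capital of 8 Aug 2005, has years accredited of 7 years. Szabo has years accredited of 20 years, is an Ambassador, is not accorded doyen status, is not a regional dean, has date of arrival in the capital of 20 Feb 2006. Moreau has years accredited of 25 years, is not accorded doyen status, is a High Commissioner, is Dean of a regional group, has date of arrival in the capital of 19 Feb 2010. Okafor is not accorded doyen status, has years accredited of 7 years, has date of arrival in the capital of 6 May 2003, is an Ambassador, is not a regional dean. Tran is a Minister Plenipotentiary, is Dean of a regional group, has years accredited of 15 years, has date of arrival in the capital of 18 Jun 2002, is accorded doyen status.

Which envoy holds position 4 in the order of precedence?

Okonkwo

By class of mission: Greco, Johansson, Okafor, Okonkwo, Szabo and Abara (Ambassador); then Moreau (High Commissioner); then Tran (Minister Plenipotentiary).
Greco, Johansson, Okafor, Okonkwo, Szabo and Abara are each not accorded doyen status, so the next rule applies.
Greco, Johansson, Okafor, Okonkwo, Szabo and Abara are each not a regional dean, so the next rule applies.
Among Greco, Johansson, Okafor, Okonkwo, Szabo and Abara, by years accredited (lower first): Greco, Johansson, Okafor and Okonkwo (7 years) before Szabo (20 years) before Abara (22 years).
Among Greco, Johansson, Okafor and Okonkwo, alphabetically by surname: Greco before Johansson before Okafor before Okonkwo.
Order: Greco, Johansson, Okafor, Okonkwo, Szabo, Abara, Moreau, Tran.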